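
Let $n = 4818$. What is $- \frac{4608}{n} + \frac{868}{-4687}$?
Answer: $- \frac{4296620}{3763661} \approx -1.1416$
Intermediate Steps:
$- \frac{4608}{n} + \frac{868}{-4687} = - \frac{4608}{4818} + \frac{868}{-4687} = \left(-4608\right) \frac{1}{4818} + 868 \left(- \frac{1}{4687}\right) = - \frac{768}{803} - \frac{868}{4687} = - \frac{4296620}{3763661}$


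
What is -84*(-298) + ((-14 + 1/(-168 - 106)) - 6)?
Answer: 6853287/274 ≈ 25012.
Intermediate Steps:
-84*(-298) + ((-14 + 1/(-168 - 106)) - 6) = 25032 + ((-14 + 1/(-274)) - 6) = 25032 + ((-14 - 1/274) - 6) = 25032 + (-3837/274 - 6) = 25032 - 5481/274 = 6853287/274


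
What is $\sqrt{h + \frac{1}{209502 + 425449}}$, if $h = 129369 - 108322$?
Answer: $\frac{\sqrt{8485366871358798}}{634951} \approx 145.08$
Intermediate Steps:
$h = 21047$
$\sqrt{h + \frac{1}{209502 + 425449}} = \sqrt{21047 + \frac{1}{209502 + 425449}} = \sqrt{21047 + \frac{1}{634951}} = \sqrt{\frac{13363813698}{634951}} = \frac{\sqrt{8485366871358798}}{634951}$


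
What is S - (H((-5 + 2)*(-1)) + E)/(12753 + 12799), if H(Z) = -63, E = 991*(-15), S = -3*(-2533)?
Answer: 12136536/1597 ≈ 7599.6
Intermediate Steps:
S = 7599
E = -14865
S - (H((-5 + 2)*(-1)) + E)/(12753 + 12799) = 7599 - (-63 - 14865)/(12753 + 12799) = 7599 - (-14928)/25552 = 7599 - 1*(-933/1597) = 7599 + 933/1597 = 12136536/1597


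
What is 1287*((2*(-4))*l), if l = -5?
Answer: 51480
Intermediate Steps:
1287*((2*(-4))*l) = 1287*((2*(-4))*(-5)) = 1287*(-8*(-5)) = 1287*40 = 51480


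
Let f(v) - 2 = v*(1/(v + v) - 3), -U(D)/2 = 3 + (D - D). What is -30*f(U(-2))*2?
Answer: -1230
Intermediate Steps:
U(D) = -6 (U(D) = -2*(3 + (D - D)) = -2*(3 + 0) = -2*3 = -6)
f(v) = 2 + v*(-3 + 1/(2*v)) (f(v) = 2 + v*(1/(v + v) - 3) = 2 + v*(1/(2*v) - 3) = 2 + v*(-3 + 1/(2*v)))
-30*f(U(-2))*2 = -30*(5/2 - 3*(-6))*2 = -30*(5/2 + 18)*2 = -30*41/2*2 = -615*2 = -1230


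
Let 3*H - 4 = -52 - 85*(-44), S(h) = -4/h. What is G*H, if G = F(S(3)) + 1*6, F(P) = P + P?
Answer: 36920/9 ≈ 4102.2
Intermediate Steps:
F(P) = 2*P
H = 3692/3 (H = 4/3 + (-52 - 85*(-44))/3 = 4/3 + (-52 + 3740)/3 = 4/3 + (1/3)*3688 = 4/3 + 3688/3 = 3692/3 ≈ 1230.7)
G = 10/3 (G = 2*(-4/3) + 1*6 = 2*(-4*1/3) + 6 = 2*(-4/3) + 6 = -8/3 + 6 = 10/3 ≈ 3.3333)
G*H = (10/3)*(3692/3) = 36920/9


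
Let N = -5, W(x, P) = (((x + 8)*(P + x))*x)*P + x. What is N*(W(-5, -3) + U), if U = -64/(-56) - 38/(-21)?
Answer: 38015/21 ≈ 1810.2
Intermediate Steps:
W(x, P) = x + P*x*(8 + x)*(P + x) (W(x, P) = (((8 + x)*(P + x))*x)*P + x = (x*(8 + x)*(P + x))*P + x = P*x*(8 + x)*(P + x) + x = x + P*x*(8 + x)*(P + x))
U = 62/21 (U = -64*(-1/56) - 38*(-1/21) = 8/7 + 38/21 = 62/21 ≈ 2.9524)
N*(W(-5, -3) + U) = -5*(-5*(1 + 8*(-3)² - 3*(-5)² - 5*(-3)² + 8*(-3)*(-5)) + 62/21) = -5*(-5*(1 + 8*9 - 3*25 - 5*9 + 120) + 62/21) = -5*(-5*(1 + 72 - 75 - 45 + 120) + 62/21) = -5*(-5*73 + 62/21) = -5*(-365 + 62/21) = -5*(-7603/21) = 38015/21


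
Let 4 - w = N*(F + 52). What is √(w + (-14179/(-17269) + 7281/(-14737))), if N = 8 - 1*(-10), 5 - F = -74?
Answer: 2*I*√38109976358175350671/254493253 ≈ 48.515*I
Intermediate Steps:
F = 79 (F = 5 - 1*(-74) = 5 + 74 = 79)
N = 18 (N = 8 + 10 = 18)
w = -2354 (w = 4 - 18*(79 + 52) = 4 - 18*131 = 4 - 1*2358 = 4 - 2358 = -2354)
√(w + (-14179/(-17269) + 7281/(-14737))) = √(-2354 + (-14179/(-17269) + 7281/(-14737))) = √(-2354 + (-14179*(-1/17269) + 7281*(-1/14737))) = √(-2354 + (14179/17269 - 7281/14737)) = √(-2354 + 83220334/254493253) = √(-598993897228/254493253) = 2*I*√38109976358175350671/254493253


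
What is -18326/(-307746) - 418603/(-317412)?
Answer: 2493338725/1808930988 ≈ 1.3783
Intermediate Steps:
-18326/(-307746) - 418603/(-317412) = -18326*(-1/307746) - 418603*(-1/317412) = 9163/153873 + 418603/317412 = 2493338725/1808930988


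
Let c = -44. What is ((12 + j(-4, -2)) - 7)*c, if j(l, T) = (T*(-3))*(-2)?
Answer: 308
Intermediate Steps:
j(l, T) = 6*T (j(l, T) = -3*T*(-2) = 6*T)
((12 + j(-4, -2)) - 7)*c = ((12 + 6*(-2)) - 7)*(-44) = ((12 - 12) - 7)*(-44) = (0 - 7)*(-44) = -7*(-44) = 308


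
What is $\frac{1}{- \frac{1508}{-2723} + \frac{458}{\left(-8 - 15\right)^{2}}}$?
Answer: $\frac{1440467}{2044866} \approx 0.70443$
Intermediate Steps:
$\frac{1}{- \frac{1508}{-2723} + \frac{458}{\left(-8 - 15\right)^{2}}} = \frac{1}{\left(-1508\right) \left(- \frac{1}{2723}\right) + \frac{458}{\left(-23\right)^{2}}} = \frac{1}{\frac{1508}{2723} + \frac{458}{529}} = \frac{1}{\frac{2044866}{1440467}} = \frac{1440467}{2044866}$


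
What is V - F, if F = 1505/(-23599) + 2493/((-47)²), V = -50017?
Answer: -2607451271009/52130191 ≈ -50018.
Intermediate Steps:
F = 55507762/52130191 (F = 1505*(-1/23599) + 2493/2209 = -1505/23599 + 2493*(1/2209) = -1505/23599 + 2493/2209 = 55507762/52130191 ≈ 1.0648)
V - F = -50017 - 1*55507762/52130191 = -50017 - 55507762/52130191 = -2607451271009/52130191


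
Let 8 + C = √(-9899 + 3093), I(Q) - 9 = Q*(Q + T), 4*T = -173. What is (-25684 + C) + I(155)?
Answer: -33447/4 + I*√6806 ≈ -8361.8 + 82.499*I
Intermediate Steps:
T = -173/4 (T = (¼)*(-173) = -173/4 ≈ -43.250)
I(Q) = 9 + Q*(-173/4 + Q) (I(Q) = 9 + Q*(Q - 173/4) = 9 + Q*(-173/4 + Q))
C = -8 + I*√6806 (C = -8 + √(-9899 + 3093) = -8 + √(-6806) = -8 + I*√6806 ≈ -8.0 + 82.499*I)
(-25684 + C) + I(155) = (-25684 + (-8 + I*√6806)) + (9 + 155² - 173/4*155) = (-25692 + I*√6806) + (9 + 24025 - 26815/4) = (-25692 + I*√6806) + 69321/4 = -33447/4 + I*√6806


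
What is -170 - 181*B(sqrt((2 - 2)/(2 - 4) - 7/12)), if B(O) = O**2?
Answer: -773/12 ≈ -64.417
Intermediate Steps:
-170 - 181*B(sqrt((2 - 2)/(2 - 4) - 7/12)) = -170 - (-1267/12 + 181*(2 - 2)/(2 - 4)) = -170 - 181*(sqrt(0/(-2) - 7*1/12))**2 = -170 - 181*(sqrt(0*(-1/2) - 7/12))**2 = -170 - 181*(sqrt(0 - 7/12))**2 = -170 - 181*(sqrt(-7/12))**2 = -170 - 181*(I*sqrt(21)/6)**2 = -170 - 181*(-7/12) = -170 + 1267/12 = -773/12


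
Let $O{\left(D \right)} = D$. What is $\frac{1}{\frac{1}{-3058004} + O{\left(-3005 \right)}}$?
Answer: $- \frac{3058004}{9189302021} \approx -0.00033278$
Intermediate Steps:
$\frac{1}{\frac{1}{-3058004} + O{\left(-3005 \right)}} = \frac{1}{\frac{1}{-3058004} - 3005} = \frac{1}{- \frac{1}{3058004} - 3005} = \frac{1}{- \frac{9189302021}{3058004}} = - \frac{3058004}{9189302021}$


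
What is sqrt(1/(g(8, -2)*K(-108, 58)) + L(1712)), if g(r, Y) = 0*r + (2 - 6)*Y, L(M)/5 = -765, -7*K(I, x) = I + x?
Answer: I*sqrt(1529993)/20 ≈ 61.846*I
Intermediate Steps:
K(I, x) = -I/7 - x/7 (K(I, x) = -(I + x)/7 = -I/7 - x/7)
L(M) = -3825 (L(M) = 5*(-765) = -3825)
g(r, Y) = -4*Y (g(r, Y) = 0 - 4*Y = -4*Y)
sqrt(1/(g(8, -2)*K(-108, 58)) + L(1712)) = sqrt(1/((-4*(-2))*(-1/7*(-108) - 1/7*58)) - 3825) = sqrt(1/(8*(108/7 - 58/7)) - 3825) = sqrt(1/(8*(50/7)) - 3825) = sqrt(1/(400/7) - 3825) = sqrt(7/400 - 3825) = sqrt(-1529993/400) = I*sqrt(1529993)/20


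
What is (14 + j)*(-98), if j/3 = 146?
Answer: -44296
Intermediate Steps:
j = 438 (j = 3*146 = 438)
(14 + j)*(-98) = (14 + 438)*(-98) = 452*(-98) = -44296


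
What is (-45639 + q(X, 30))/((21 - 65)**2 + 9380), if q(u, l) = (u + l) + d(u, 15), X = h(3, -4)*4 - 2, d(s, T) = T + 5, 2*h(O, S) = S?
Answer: -45599/11316 ≈ -4.0296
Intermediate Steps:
h(O, S) = S/2
d(s, T) = 5 + T
X = -10 (X = ((1/2)*(-4))*4 - 2 = -2*4 - 2 = -8 - 2 = -10)
q(u, l) = 20 + l + u (q(u, l) = (u + l) + (5 + 15) = (l + u) + 20 = 20 + l + u)
(-45639 + q(X, 30))/((21 - 65)**2 + 9380) = (-45639 + (20 + 30 - 10))/((21 - 65)**2 + 9380) = (-45639 + 40)/((-44)**2 + 9380) = -45599/(1936 + 9380) = -45599/11316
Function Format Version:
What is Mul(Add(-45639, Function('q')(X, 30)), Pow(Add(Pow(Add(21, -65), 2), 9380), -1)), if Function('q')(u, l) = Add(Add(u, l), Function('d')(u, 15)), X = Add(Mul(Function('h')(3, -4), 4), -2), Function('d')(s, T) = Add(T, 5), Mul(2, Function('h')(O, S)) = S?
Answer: Rational(-45599, 11316) ≈ -4.0296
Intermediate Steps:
Function('h')(O, S) = Mul(Rational(1, 2), S)
Function('d')(s, T) = Add(5, T)
X = -10 (X = Add(Mul(Mul(Rational(1, 2), -4), 4), -2) = Add(Mul(-2, 4), -2) = Add(-8, -2) = -10)
Function('q')(u, l) = Add(20, l, u) (Function('q')(u, l) = Add(Add(u, l), Add(5, 15)) = Add(Add(l, u), 20) = Add(20, l, u))
Mul(Add(-45639, Function('q')(X, 30)), Pow(Add(Pow(Add(21, -65), 2), 9380), -1)) = Mul(Add(-45639, Add(20, 30, -10)), Pow(Add(Pow(Add(21, -65), 2), 9380), -1)) = Mul(Add(-45639, 40), Pow(Add(Pow(-44, 2), 9380), -1)) = Mul(-45599, Pow(Add(1936, 9380), -1)) = Mul(-45599, Pow(11316, -1)) = Mul(-45599, Rational(1, 11316)) = Rational(-45599, 11316)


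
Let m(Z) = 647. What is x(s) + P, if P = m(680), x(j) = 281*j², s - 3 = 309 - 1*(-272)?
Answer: 95837383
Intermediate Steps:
s = 584 (s = 3 + (309 - 1*(-272)) = 3 + (309 + 272) = 3 + 581 = 584)
P = 647
x(s) + P = 281*584² + 647 = 281*341056 + 647 = 95836736 + 647 = 95837383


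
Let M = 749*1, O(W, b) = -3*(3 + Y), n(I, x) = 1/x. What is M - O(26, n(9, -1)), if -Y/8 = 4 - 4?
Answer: 758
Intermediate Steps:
Y = 0 (Y = -8*(4 - 4) = -8*0 = 0)
O(W, b) = -9 (O(W, b) = -3*(3 + 0) = -3*3 = -9)
M = 749
M - O(26, n(9, -1)) = 749 - 1*(-9) = 749 + 9 = 758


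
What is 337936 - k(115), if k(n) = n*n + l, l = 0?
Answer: 324711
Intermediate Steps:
k(n) = n² (k(n) = n*n + 0 = n² + 0 = n²)
337936 - k(115) = 337936 - 1*115² = 337936 - 1*13225 = 337936 - 13225 = 324711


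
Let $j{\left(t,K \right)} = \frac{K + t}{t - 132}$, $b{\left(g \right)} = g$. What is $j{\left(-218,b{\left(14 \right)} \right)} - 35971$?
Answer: $- \frac{6294823}{175} \approx -35970.0$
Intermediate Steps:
$j{\left(t,K \right)} = \frac{K + t}{-132 + t}$
$j{\left(-218,b{\left(14 \right)} \right)} - 35971 = \frac{14 - 218}{-132 - 218} - 35971 = \frac{1}{-350} \left(-204\right) - 35971 = \left(- \frac{1}{350}\right) \left(-204\right) - 35971 = \frac{102}{175} - 35971 = - \frac{6294823}{175}$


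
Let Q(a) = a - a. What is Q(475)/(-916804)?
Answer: 0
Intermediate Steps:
Q(a) = 0
Q(475)/(-916804) = 0/(-916804) = 0*(-1/916804) = 0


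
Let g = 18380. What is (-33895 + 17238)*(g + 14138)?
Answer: -541652326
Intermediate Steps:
(-33895 + 17238)*(g + 14138) = (-33895 + 17238)*(18380 + 14138) = -16657*32518 = -541652326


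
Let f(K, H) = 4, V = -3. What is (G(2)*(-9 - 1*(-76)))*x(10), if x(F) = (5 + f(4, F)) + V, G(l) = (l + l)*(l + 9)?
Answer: 17688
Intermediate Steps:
G(l) = 2*l*(9 + l) (G(l) = (2*l)*(9 + l) = 2*l*(9 + l))
x(F) = 6 (x(F) = (5 + 4) - 3 = 9 - 3 = 6)
(G(2)*(-9 - 1*(-76)))*x(10) = ((2*2*(9 + 2))*(-9 - 1*(-76)))*6 = ((2*2*11)*(-9 + 76))*6 = (44*67)*6 = 2948*6 = 17688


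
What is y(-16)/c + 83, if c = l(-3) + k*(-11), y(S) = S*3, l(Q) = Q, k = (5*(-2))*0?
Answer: 99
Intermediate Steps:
k = 0 (k = -10*0 = 0)
y(S) = 3*S
c = -3 (c = -3 + 0*(-11) = -3 + 0 = -3)
y(-16)/c + 83 = (3*(-16))/(-3) + 83 = -⅓*(-48) + 83 = 16 + 83 = 99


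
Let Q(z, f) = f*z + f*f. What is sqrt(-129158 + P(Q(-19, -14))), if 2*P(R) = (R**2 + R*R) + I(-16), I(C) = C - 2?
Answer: sqrt(84277) ≈ 290.31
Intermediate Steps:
I(C) = -2 + C
Q(z, f) = f**2 + f*z (Q(z, f) = f*z + f**2 = f**2 + f*z)
P(R) = -9 + R**2 (P(R) = ((R**2 + R*R) + (-2 - 16))/2 = ((R**2 + R**2) - 18)/2 = (2*R**2 - 18)/2 = (-18 + 2*R**2)/2 = -9 + R**2)
sqrt(-129158 + P(Q(-19, -14))) = sqrt(-129158 + (-9 + (-14*(-14 - 19))**2)) = sqrt(-129158 + (-9 + (-14*(-33))**2)) = sqrt(-129158 + (-9 + 462**2)) = sqrt(-129158 + (-9 + 213444)) = sqrt(-129158 + 213435) = sqrt(84277)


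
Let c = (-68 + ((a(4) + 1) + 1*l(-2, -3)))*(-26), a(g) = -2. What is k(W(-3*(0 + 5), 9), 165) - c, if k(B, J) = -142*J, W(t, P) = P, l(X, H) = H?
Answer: -25302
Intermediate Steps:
c = 1872 (c = (-68 + ((-2 + 1) + 1*(-3)))*(-26) = (-68 + (-1 - 3))*(-26) = (-68 - 4)*(-26) = -72*(-26) = 1872)
k(W(-3*(0 + 5), 9), 165) - c = -142*165 - 1*1872 = -23430 - 1872 = -25302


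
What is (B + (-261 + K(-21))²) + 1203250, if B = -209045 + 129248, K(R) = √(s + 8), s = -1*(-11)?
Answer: 1191593 - 522*√19 ≈ 1.1893e+6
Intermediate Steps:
s = 11
K(R) = √19 (K(R) = √(11 + 8) = √19)
B = -79797
(B + (-261 + K(-21))²) + 1203250 = (-79797 + (-261 + √19)²) + 1203250 = 1123453 + (-261 + √19)²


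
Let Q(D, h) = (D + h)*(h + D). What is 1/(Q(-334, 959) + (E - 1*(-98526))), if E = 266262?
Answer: 1/755413 ≈ 1.3238e-6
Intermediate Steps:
Q(D, h) = (D + h)² (Q(D, h) = (D + h)*(D + h) = (D + h)²)
1/(Q(-334, 959) + (E - 1*(-98526))) = 1/((-334 + 959)² + (266262 - 1*(-98526))) = 1/(625² + (266262 + 98526)) = 1/(390625 + 364788) = 1/755413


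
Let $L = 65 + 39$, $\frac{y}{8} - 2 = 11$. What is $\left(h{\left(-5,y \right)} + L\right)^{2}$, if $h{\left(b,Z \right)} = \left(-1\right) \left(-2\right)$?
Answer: $11236$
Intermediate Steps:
$y = 104$ ($y = 16 + 8 \cdot 11 = 16 + 88 = 104$)
$h{\left(b,Z \right)} = 2$
$L = 104$
$\left(h{\left(-5,y \right)} + L\right)^{2} = \left(2 + 104\right)^{2} = 106^{2} = 11236$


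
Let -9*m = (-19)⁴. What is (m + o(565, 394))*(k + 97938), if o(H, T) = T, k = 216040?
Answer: -39804560950/9 ≈ -4.4227e+9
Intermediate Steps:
m = -130321/9 (m = -⅑*(-19)⁴ = -⅑*130321 = -130321/9 ≈ -14480.)
(m + o(565, 394))*(k + 97938) = (-130321/9 + 394)*(216040 + 97938) = -126775/9*313978 = -39804560950/9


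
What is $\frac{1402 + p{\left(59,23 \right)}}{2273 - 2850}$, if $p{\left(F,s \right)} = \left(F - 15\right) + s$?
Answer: $- \frac{1469}{577} \approx -2.5459$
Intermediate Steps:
$p{\left(F,s \right)} = -15 + F + s$ ($p{\left(F,s \right)} = \left(-15 + F\right) + s = -15 + F + s$)
$\frac{1402 + p{\left(59,23 \right)}}{2273 - 2850} = \frac{1402 + \left(-15 + 59 + 23\right)}{2273 - 2850} = \frac{1402 + 67}{-577} = 1469 \left(- \frac{1}{577}\right) = - \frac{1469}{577}$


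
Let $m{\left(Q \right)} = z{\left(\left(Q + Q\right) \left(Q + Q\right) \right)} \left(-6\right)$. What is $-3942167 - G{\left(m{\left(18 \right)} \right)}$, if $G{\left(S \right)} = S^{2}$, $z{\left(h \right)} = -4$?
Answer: $-3942743$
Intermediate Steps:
$m{\left(Q \right)} = 24$ ($m{\left(Q \right)} = \left(-4\right) \left(-6\right) = 24$)
$-3942167 - G{\left(m{\left(18 \right)} \right)} = -3942167 - 24^{2} = -3942167 - 576 = -3942743$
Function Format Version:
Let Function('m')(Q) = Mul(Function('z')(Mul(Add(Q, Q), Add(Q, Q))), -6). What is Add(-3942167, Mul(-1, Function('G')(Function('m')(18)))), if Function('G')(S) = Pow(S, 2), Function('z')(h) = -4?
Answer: -3942743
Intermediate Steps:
Function('m')(Q) = 24 (Function('m')(Q) = Mul(-4, -6) = 24)
Add(-3942167, Mul(-1, Function('G')(Function('m')(18)))) = Add(-3942167, Mul(-1, Pow(24, 2))) = Add(-3942167, Mul(-1, 576)) = Add(-3942167, -576) = -3942743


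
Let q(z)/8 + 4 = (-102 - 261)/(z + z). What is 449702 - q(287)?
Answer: 129075110/287 ≈ 4.4974e+5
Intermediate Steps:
q(z) = -32 - 1452/z (q(z) = -32 + 8*((-102 - 261)/(z + z)) = -32 + 8*(-363*1/(2*z)) = -32 + 8*(-363/(2*z)) = -32 - 1452/z)
449702 - q(287) = 449702 - (-32 - 1452/287) = 449702 - 1*(-10636/287) = 449702 + 10636/287 = 129075110/287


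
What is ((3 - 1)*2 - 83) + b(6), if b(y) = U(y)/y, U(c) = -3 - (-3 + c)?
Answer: -80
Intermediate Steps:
U(c) = -c (U(c) = -3 + (3 - c) = -c)
b(y) = -1 (b(y) = (-y)/y = -1)
((3 - 1)*2 - 83) + b(6) = ((3 - 1)*2 - 83) - 1 = (2*2 - 83) - 1 = (4 - 83) - 1 = -79 - 1 = -80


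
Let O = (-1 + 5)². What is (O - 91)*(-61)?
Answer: 4575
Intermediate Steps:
O = 16 (O = 4² = 16)
(O - 91)*(-61) = (16 - 91)*(-61) = -75*(-61) = 4575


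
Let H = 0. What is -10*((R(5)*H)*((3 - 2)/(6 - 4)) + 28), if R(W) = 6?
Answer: -280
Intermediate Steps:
-10*((R(5)*H)*((3 - 2)/(6 - 4)) + 28) = -10*((6*0)*((3 - 2)/(6 - 4)) + 28) = -10*(0*(1/2) + 28) = -10*(0*(1*(½)) + 28) = -10*(0*(½) + 28) = -10*(0 + 28) = -10*28 = -280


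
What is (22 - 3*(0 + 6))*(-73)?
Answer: -292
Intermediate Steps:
(22 - 3*(0 + 6))*(-73) = (22 - 3*6)*(-73) = (22 - 18)*(-73) = 4*(-73) = -292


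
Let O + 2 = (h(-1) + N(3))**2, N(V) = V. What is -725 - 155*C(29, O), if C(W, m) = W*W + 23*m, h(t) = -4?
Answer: -127515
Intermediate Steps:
O = -1 (O = -2 + (-4 + 3)**2 = -2 + (-1)**2 = -2 + 1 = -1)
C(W, m) = W**2 + 23*m
-725 - 155*C(29, O) = -725 - 155*(29**2 + 23*(-1)) = -725 - 155*(841 - 23) = -725 - 155*818 = -725 - 126790 = -127515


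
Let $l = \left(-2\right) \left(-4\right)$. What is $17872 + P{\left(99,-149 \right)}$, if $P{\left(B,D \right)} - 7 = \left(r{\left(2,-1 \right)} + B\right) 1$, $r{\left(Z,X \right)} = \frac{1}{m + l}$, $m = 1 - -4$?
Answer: $\frac{233715}{13} \approx 17978.0$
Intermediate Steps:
$l = 8$
$m = 5$ ($m = 1 + 4 = 5$)
$r{\left(Z,X \right)} = \frac{1}{13}$ ($r{\left(Z,X \right)} = \frac{1}{5 + 8} = \frac{1}{13}$)
$P{\left(B,D \right)} = \frac{92}{13} + B$ ($P{\left(B,D \right)} = 7 + \left(\frac{1}{13} + B\right) 1 = 7 + \left(\frac{1}{13} + B\right) = \frac{92}{13} + B$)
$17872 + P{\left(99,-149 \right)} = 17872 + \left(\frac{92}{13} + 99\right) = 17872 + \frac{1379}{13} = \frac{233715}{13}$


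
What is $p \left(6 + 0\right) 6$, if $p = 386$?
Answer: $13896$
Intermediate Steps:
$p \left(6 + 0\right) 6 = 386 \left(6 + 0\right) 6 = 386 \cdot 6 \cdot 6 = 386 \cdot 36 = 13896$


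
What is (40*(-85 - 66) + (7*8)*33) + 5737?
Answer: 1545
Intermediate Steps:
(40*(-85 - 66) + (7*8)*33) + 5737 = (40*(-151) + 56*33) + 5737 = (-6040 + 1848) + 5737 = -4192 + 5737 = 1545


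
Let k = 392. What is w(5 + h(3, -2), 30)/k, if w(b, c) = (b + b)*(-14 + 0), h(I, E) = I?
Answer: -4/7 ≈ -0.57143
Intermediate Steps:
w(b, c) = -28*b (w(b, c) = (2*b)*(-14) = -28*b)
w(5 + h(3, -2), 30)/k = -28*(5 + 3)/392 = -28*8*(1/392) = -224*1/392 = -4/7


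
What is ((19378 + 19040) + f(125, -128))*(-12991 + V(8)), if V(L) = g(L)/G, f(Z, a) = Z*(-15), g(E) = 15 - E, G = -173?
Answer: -82128565350/173 ≈ -4.7473e+8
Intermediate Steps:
f(Z, a) = -15*Z
V(L) = -15/173 + L/173 (V(L) = (15 - L)/(-173) = (15 - L)*(-1/173) = -15/173 + L/173)
((19378 + 19040) + f(125, -128))*(-12991 + V(8)) = ((19378 + 19040) - 15*125)*(-12991 + (-15/173 + (1/173)*8)) = (38418 - 1875)*(-12991 + (-15/173 + 8/173)) = 36543*(-12991 - 7/173) = 36543*(-2247450/173) = -82128565350/173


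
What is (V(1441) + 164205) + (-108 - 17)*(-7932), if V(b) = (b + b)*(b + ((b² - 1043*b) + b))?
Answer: 1662340505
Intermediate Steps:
V(b) = 2*b*(b² - 1041*b) (V(b) = (2*b)*(b + (b² - 1042*b)) = (2*b)*(b² - 1041*b) = 2*b*(b² - 1041*b))
(V(1441) + 164205) + (-108 - 17)*(-7932) = (2*1441²*(-1041 + 1441) + 164205) + (-108 - 17)*(-7932) = (2*2076481*400 + 164205) - 125*(-7932) = (1661184800 + 164205) + 991500 = 1661349005 + 991500 = 1662340505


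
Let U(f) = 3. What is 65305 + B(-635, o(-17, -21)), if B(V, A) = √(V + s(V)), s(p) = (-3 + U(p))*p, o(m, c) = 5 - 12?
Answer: 65305 + I*√635 ≈ 65305.0 + 25.199*I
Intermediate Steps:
o(m, c) = -7
s(p) = 0 (s(p) = (-3 + 3)*p = 0*p = 0)
B(V, A) = √V (B(V, A) = √(V + 0) = √V)
65305 + B(-635, o(-17, -21)) = 65305 + √(-635) = 65305 + I*√635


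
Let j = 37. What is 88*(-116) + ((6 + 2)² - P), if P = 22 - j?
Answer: -10129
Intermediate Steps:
P = -15 (P = 22 - 1*37 = 22 - 37 = -15)
88*(-116) + ((6 + 2)² - P) = 88*(-116) + ((6 + 2)² - 1*(-15)) = -10208 + (8² + 15) = -10208 + (64 + 15) = -10208 + 79 = -10129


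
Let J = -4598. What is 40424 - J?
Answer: 45022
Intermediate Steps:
40424 - J = 40424 - 1*(-4598) = 40424 + 4598 = 45022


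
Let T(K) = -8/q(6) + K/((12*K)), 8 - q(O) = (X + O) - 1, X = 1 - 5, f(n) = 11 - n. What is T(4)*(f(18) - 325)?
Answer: 7387/21 ≈ 351.76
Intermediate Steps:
X = -4
q(O) = 13 - O (q(O) = 8 - ((-4 + O) - 1) = 8 - (-5 + O) = 8 + (5 - O) = 13 - O)
T(K) = -89/84 (T(K) = -8/(13 - 1*6) + K/((12*K)) = -8/(13 - 6) + K*(1/(12*K)) = -8/7 + 1/12 = -89/84)
T(4)*(f(18) - 325) = -89*((11 - 1*18) - 325)/84 = -89*((11 - 18) - 325)/84 = -89*(-7 - 325)/84 = -89/84*(-332) = 7387/21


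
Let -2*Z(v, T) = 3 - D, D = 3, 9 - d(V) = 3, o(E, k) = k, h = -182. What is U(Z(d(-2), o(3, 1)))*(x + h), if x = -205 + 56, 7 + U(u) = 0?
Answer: 2317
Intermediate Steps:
d(V) = 6 (d(V) = 9 - 1*3 = 9 - 3 = 6)
Z(v, T) = 0 (Z(v, T) = -(3 - 1*3)/2 = -(3 - 3)/2 = -½*0 = 0)
U(u) = -7 (U(u) = -7 + 0 = -7)
x = -149
U(Z(d(-2), o(3, 1)))*(x + h) = -7*(-149 - 182) = -7*(-331) = 2317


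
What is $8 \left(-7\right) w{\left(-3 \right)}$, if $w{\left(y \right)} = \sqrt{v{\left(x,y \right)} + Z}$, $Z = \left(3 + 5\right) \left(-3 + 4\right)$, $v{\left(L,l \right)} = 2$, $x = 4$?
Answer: $- 56 \sqrt{10} \approx -177.09$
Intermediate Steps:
$Z = 8$ ($Z = 8 \cdot 1 = 8$)
$w{\left(y \right)} = \sqrt{10}$ ($w{\left(y \right)} = \sqrt{2 + 8} = \sqrt{10}$)
$8 \left(-7\right) w{\left(-3 \right)} = 8 \left(-7\right) \sqrt{10} = - 56 \sqrt{10}$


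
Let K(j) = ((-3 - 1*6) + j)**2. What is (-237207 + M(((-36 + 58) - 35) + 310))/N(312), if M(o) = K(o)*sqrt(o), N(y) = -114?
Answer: 79069/38 - 41472*sqrt(33)/19 ≈ -10458.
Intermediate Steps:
K(j) = (-9 + j)**2 (K(j) = ((-3 - 6) + j)**2 = (-9 + j)**2)
M(o) = sqrt(o)*(-9 + o)**2 (M(o) = (-9 + o)**2*sqrt(o) = sqrt(o)*(-9 + o)**2)
(-237207 + M(((-36 + 58) - 35) + 310))/N(312) = (-237207 + sqrt(((-36 + 58) - 35) + 310)*(-9 + (((-36 + 58) - 35) + 310))**2)/(-114) = (-237207 + sqrt((22 - 35) + 310)*(-9 + ((22 - 35) + 310))**2)*(-1/114) = (-237207 + sqrt(-13 + 310)*(-9 + (-13 + 310))**2)*(-1/114) = (-237207 + sqrt(297)*(-9 + 297)**2)*(-1/114) = (-237207 + (3*sqrt(33))*288**2)*(-1/114) = (-237207 + (3*sqrt(33))*82944)*(-1/114) = (-237207 + 248832*sqrt(33))*(-1/114) = 79069/38 - 41472*sqrt(33)/19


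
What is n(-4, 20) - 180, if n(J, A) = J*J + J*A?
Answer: -244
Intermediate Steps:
n(J, A) = J² + A*J
n(-4, 20) - 180 = -4*(20 - 4) - 180 = -4*16 - 180 = -64 - 180 = -244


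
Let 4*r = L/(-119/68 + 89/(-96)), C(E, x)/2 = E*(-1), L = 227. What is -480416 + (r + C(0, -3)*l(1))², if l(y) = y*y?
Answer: -31701315680/66049 ≈ -4.7997e+5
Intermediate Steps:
C(E, x) = -2*E (C(E, x) = 2*(E*(-1)) = 2*(-E) = -2*E)
l(y) = y²
r = -5448/257 (r = (227/(-119/68 + 89/(-96)))/4 = (227/(-119*1/68 + 89*(-1/96)))/4 = (227/(-7/4 - 89/96))/4 = (227/(-257/96))/4 = (227*(-96/257))/4 = (¼)*(-21792/257) = -5448/257 ≈ -21.198)
-480416 + (r + C(0, -3)*l(1))² = -480416 + (-5448/257 - 2*0*1²)² = -480416 + (-5448/257 + 0*1)² = -480416 + (-5448/257 + 0)² = -480416 + (-5448/257)² = -480416 + 29680704/66049 = -31701315680/66049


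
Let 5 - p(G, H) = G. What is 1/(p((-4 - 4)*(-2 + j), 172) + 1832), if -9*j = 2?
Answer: 9/16373 ≈ 0.00054969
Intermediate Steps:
j = -2/9 (j = -1/9*2 = -2/9 ≈ -0.22222)
p(G, H) = 5 - G
1/(p((-4 - 4)*(-2 + j), 172) + 1832) = 1/((5 - (-4 - 4)*(-2 - 2/9)) + 1832) = 1/((5 - (-8)*(-20)/9) + 1832) = 1/((5 - 1*160/9) + 1832) = 1/((5 - 160/9) + 1832) = 1/(-115/9 + 1832) = 1/(16373/9) = 9/16373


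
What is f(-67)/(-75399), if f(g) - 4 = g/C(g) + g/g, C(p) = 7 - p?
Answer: -101/1859842 ≈ -5.4306e-5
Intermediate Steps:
f(g) = 5 + g/(7 - g) (f(g) = 4 + (g/(7 - g) + g/g) = 4 + (g/(7 - g) + 1) = 4 + (1 + g/(7 - g)) = 5 + g/(7 - g))
f(-67)/(-75399) = ((-35 + 4*(-67))/(-7 - 67))/(-75399) = ((-35 - 268)/(-74))*(-1/75399) = -1/74*(-303)*(-1/75399) = (303/74)*(-1/75399) = -101/1859842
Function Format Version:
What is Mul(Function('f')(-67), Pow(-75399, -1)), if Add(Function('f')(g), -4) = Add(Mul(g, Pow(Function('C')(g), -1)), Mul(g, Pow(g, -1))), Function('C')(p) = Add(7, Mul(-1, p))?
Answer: Rational(-101, 1859842) ≈ -5.4306e-5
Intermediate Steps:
Function('f')(g) = Add(5, Mul(g, Pow(Add(7, Mul(-1, g)), -1))) (Function('f')(g) = Add(4, Add(Mul(g, Pow(Add(7, Mul(-1, g)), -1)), Mul(g, Pow(g, -1)))) = Add(4, Add(Mul(g, Pow(Add(7, Mul(-1, g)), -1)), 1)) = Add(4, Add(1, Mul(g, Pow(Add(7, Mul(-1, g)), -1)))) = Add(5, Mul(g, Pow(Add(7, Mul(-1, g)), -1))))
Mul(Function('f')(-67), Pow(-75399, -1)) = Mul(Mul(Pow(Add(-7, -67), -1), Add(-35, Mul(4, -67))), Pow(-75399, -1)) = Mul(Mul(Pow(-74, -1), Add(-35, -268)), Rational(-1, 75399)) = Mul(Mul(Rational(-1, 74), -303), Rational(-1, 75399)) = Mul(Rational(303, 74), Rational(-1, 75399)) = Rational(-101, 1859842)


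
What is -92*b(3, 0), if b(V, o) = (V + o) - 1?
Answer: -184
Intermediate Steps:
b(V, o) = -1 + V + o
-92*b(3, 0) = -92*(-1 + 3 + 0) = -92*2 = -184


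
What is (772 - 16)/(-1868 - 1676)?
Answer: -189/886 ≈ -0.21332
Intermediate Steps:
(772 - 16)/(-1868 - 1676) = 756/(-3544) = 756*(-1/3544) = -189/886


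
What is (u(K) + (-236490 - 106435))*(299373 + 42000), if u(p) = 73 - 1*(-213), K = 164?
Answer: -116967703347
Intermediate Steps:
u(p) = 286 (u(p) = 73 + 213 = 286)
(u(K) + (-236490 - 106435))*(299373 + 42000) = (286 + (-236490 - 106435))*(299373 + 42000) = (286 - 342925)*341373 = -342639*341373 = -116967703347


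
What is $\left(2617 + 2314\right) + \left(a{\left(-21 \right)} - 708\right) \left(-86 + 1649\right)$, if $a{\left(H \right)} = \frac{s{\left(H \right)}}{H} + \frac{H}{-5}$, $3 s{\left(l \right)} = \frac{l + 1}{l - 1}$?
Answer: $- \frac{1264876252}{1155} \approx -1.0951 \cdot 10^{6}$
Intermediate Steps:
$s{\left(l \right)} = \frac{1 + l}{3 \left(-1 + l\right)}$ ($s{\left(l \right)} = \frac{\left(l + 1\right) \frac{1}{l - 1}}{3} = \frac{\left(1 + l\right) \frac{1}{-1 + l}}{3} = \frac{\frac{1}{-1 + l} \left(1 + l\right)}{3} = \frac{1 + l}{3 \left(-1 + l\right)}$)
$a{\left(H \right)} = - \frac{H}{5} + \frac{1 + H}{3 H \left(-1 + H\right)}$ ($a{\left(H \right)} = \frac{\frac{1}{3} \frac{1}{-1 + H} \left(1 + H\right)}{H} + \frac{H}{-5} = \frac{1 + H}{3 H \left(-1 + H\right)} + H \left(- \frac{1}{5}\right) = \frac{1 + H}{3 H \left(-1 + H\right)} - \frac{H}{5} = - \frac{H}{5} + \frac{1 + H}{3 H \left(-1 + H\right)}$)
$\left(2617 + 2314\right) + \left(a{\left(-21 \right)} - 708\right) \left(-86 + 1649\right) = \left(2617 + 2314\right) + \left(\frac{5 + 5 \left(-21\right) + 3 \left(-21\right)^{2} \left(1 - -21\right)}{15 \left(-21\right) \left(-1 - 21\right)} - 708\right) \left(-86 + 1649\right) = 4931 + \left(\frac{1}{15} \left(- \frac{1}{21}\right) \frac{1}{-22} \left(5 - 105 + 3 \cdot 441 \left(1 + 21\right)\right) + \left(-749 + 41\right)\right) 1563 = 4931 + \left(\frac{1}{15} \left(- \frac{1}{21}\right) \left(- \frac{1}{22}\right) \left(5 - 105 + 3 \cdot 441 \cdot 22\right) - 708\right) 1563 = 4931 + \left(\frac{1}{15} \left(- \frac{1}{21}\right) \left(- \frac{1}{22}\right) \left(5 - 105 + 29106\right) - 708\right) 1563 = 4931 + \left(\frac{1}{15} \left(- \frac{1}{21}\right) \left(- \frac{1}{22}\right) 29006 - 708\right) 1563 = 4931 + \left(\frac{14503}{3465} - 708\right) 1563 = 4931 - \frac{1270571557}{1155} = - \frac{1264876252}{1155}$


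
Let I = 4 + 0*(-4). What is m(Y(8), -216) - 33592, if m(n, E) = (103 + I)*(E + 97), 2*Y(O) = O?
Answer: -46325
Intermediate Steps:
Y(O) = O/2
I = 4 (I = 4 + 0 = 4)
m(n, E) = 10379 + 107*E (m(n, E) = (103 + 4)*(E + 97) = 107*(97 + E) = 10379 + 107*E)
m(Y(8), -216) - 33592 = (10379 + 107*(-216)) - 33592 = (10379 - 23112) - 33592 = -12733 - 33592 = -46325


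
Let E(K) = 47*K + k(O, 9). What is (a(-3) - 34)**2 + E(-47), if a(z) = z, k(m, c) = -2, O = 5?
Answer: -842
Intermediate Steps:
E(K) = -2 + 47*K (E(K) = 47*K - 2 = -2 + 47*K)
(a(-3) - 34)**2 + E(-47) = (-3 - 34)**2 + (-2 + 47*(-47)) = (-37)**2 + (-2 - 2209) = 1369 - 2211 = -842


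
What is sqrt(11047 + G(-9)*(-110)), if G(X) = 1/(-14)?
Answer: 2*sqrt(135422)/7 ≈ 105.14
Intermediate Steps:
G(X) = -1/14
sqrt(11047 + G(-9)*(-110)) = sqrt(11047 - 1/14*(-110)) = sqrt(11047 + 55/7) = sqrt(77384/7) = 2*sqrt(135422)/7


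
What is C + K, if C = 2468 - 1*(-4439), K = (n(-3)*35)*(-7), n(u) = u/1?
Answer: 7642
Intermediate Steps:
n(u) = u (n(u) = u*1 = u)
K = 735 (K = -3*35*(-7) = -105*(-7) = 735)
C = 6907 (C = 2468 + 4439 = 6907)
C + K = 6907 + 735 = 7642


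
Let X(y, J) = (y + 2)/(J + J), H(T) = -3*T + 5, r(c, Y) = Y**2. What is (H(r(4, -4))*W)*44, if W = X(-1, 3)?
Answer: -946/3 ≈ -315.33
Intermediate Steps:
H(T) = 5 - 3*T
X(y, J) = (2 + y)/(2*J) (X(y, J) = (2 + y)/((2*J)) = (2 + y)*(1/(2*J)) = (2 + y)/(2*J))
W = 1/6 (W = (1/2)*(2 - 1)/3 = (1/2)*(1/3)*1 = 1/6 ≈ 0.16667)
(H(r(4, -4))*W)*44 = ((5 - 3*(-4)**2)*(1/6))*44 = ((5 - 3*16)*(1/6))*44 = ((5 - 48)*(1/6))*44 = -43*1/6*44 = -43/6*44 = -946/3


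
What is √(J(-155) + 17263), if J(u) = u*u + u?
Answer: √41133 ≈ 202.81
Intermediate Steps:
J(u) = u + u² (J(u) = u² + u = u + u²)
√(J(-155) + 17263) = √(-155*(1 - 155) + 17263) = √(-155*(-154) + 17263) = √(23870 + 17263) = √41133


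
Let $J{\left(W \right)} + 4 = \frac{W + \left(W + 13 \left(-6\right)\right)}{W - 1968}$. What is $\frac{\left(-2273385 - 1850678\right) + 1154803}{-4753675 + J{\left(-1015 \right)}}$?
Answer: $\frac{8857302580}{14180222349} \approx 0.62462$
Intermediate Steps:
$J{\left(W \right)} = -4 + \frac{-78 + 2 W}{-1968 + W}$ ($J{\left(W \right)} = -4 + \frac{W + \left(W + 13 \left(-6\right)\right)}{W - 1968} = -4 + \frac{W + \left(W - 78\right)}{-1968 + W} = -4 + \frac{W + \left(-78 + W\right)}{-1968 + W} = -4 + \frac{-78 + 2 W}{-1968 + W}$)
$\frac{\left(-2273385 - 1850678\right) + 1154803}{-4753675 + J{\left(-1015 \right)}} = \frac{\left(-2273385 - 1850678\right) + 1154803}{-4753675 + \frac{2 \left(3897 - -1015\right)}{-1968 - 1015}} = \frac{\left(-2273385 - 1850678\right) + 1154803}{-4753675 + \frac{2 \left(3897 + 1015\right)}{-2983}} = \frac{-4124063 + 1154803}{-4753675 + 2 \left(- \frac{1}{2983}\right) 4912} = - \frac{2969260}{-4753675 - \frac{9824}{2983}} = - \frac{2969260}{- \frac{14180222349}{2983}} = \left(-2969260\right) \left(- \frac{2983}{14180222349}\right) = \frac{8857302580}{14180222349}$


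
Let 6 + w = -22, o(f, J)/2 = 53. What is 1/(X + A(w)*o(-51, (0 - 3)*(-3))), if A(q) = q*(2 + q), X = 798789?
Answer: 1/875957 ≈ 1.1416e-6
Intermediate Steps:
o(f, J) = 106 (o(f, J) = 2*53 = 106)
w = -28 (w = -6 - 22 = -28)
1/(X + A(w)*o(-51, (0 - 3)*(-3))) = 1/(798789 - 28*(2 - 28)*106) = 1/(798789 - 28*(-26)*106) = 1/(798789 + 728*106) = 1/(798789 + 77168) = 1/875957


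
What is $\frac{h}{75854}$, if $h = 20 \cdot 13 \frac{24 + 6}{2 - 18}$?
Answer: $- \frac{975}{151708} \approx -0.0064268$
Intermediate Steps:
$h = - \frac{975}{2}$ ($h = 260 \frac{30}{-16} = 260 \cdot 30 \left(- \frac{1}{16}\right) = 260 \left(- \frac{15}{8}\right) = - \frac{975}{2} \approx -487.5$)
$\frac{h}{75854} = - \frac{975}{2 \cdot 75854} = \left(- \frac{975}{2}\right) \frac{1}{75854} = - \frac{975}{151708}$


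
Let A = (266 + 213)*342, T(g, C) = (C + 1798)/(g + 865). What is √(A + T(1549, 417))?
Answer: √954637704938/2414 ≈ 404.75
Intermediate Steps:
T(g, C) = (1798 + C)/(865 + g)
A = 163818 (A = 479*342 = 163818)
√(A + T(1549, 417)) = √(163818 + (1798 + 417)/(865 + 1549)) = √(163818 + 2215/2414) = √(395458867/2414) = √954637704938/2414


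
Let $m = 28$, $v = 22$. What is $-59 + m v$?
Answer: $557$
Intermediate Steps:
$-59 + m v = -59 + 28 \cdot 22 = -59 + 616 = 557$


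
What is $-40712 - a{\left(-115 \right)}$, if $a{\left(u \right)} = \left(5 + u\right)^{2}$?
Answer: $-52812$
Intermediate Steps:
$-40712 - a{\left(-115 \right)} = -40712 - \left(5 - 115\right)^{2} = -40712 - \left(-110\right)^{2} = -40712 - 12100 = -52812$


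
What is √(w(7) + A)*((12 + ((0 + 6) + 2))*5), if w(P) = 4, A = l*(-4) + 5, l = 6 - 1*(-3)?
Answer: 300*I*√3 ≈ 519.62*I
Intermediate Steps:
l = 9 (l = 6 + 3 = 9)
A = -31 (A = 9*(-4) + 5 = -36 + 5 = -31)
√(w(7) + A)*((12 + ((0 + 6) + 2))*5) = √(4 - 31)*((12 + ((0 + 6) + 2))*5) = √(-27)*((12 + (6 + 2))*5) = (3*I*√3)*((12 + 8)*5) = (3*I*√3)*(20*5) = (3*I*√3)*100 = 300*I*√3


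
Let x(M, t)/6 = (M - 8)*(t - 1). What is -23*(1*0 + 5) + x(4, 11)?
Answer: -355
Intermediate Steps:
x(M, t) = 6*(-1 + t)*(-8 + M) (x(M, t) = 6*((M - 8)*(t - 1)) = 6*((-8 + M)*(-1 + t)) = 6*((-1 + t)*(-8 + M)) = 6*(-1 + t)*(-8 + M))
-23*(1*0 + 5) + x(4, 11) = -23*(1*0 + 5) + (48 - 48*11 - 6*4 + 6*4*11) = -23*(0 + 5) + (48 - 528 - 24 + 264) = -23*5 - 240 = -115 - 240 = -355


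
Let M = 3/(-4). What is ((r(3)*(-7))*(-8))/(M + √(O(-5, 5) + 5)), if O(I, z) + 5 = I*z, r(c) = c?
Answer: -2016/409 - 13440*I/409 ≈ -4.9291 - 32.861*I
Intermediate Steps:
O(I, z) = -5 + I*z
M = -¾ (M = 3*(-¼) = -¾ ≈ -0.75000)
((r(3)*(-7))*(-8))/(M + √(O(-5, 5) + 5)) = ((3*(-7))*(-8))/(-¾ + √((-5 - 5*5) + 5)) = (-21*(-8))/(-¾ + √((-5 - 25) + 5)) = 168/(-¾ + √(-30 + 5)) = 168/(-¾ + √(-25)) = 168/(-¾ + 5*I) = (16*(-¾ - 5*I)/409)*168 = 2688*(-¾ - 5*I)/409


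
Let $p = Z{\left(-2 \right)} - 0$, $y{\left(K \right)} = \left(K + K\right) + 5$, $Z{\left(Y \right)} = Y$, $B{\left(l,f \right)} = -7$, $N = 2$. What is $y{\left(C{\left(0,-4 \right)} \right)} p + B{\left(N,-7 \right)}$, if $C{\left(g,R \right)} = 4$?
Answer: $-33$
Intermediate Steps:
$y{\left(K \right)} = 5 + 2 K$ ($y{\left(K \right)} = 2 K + 5 = 5 + 2 K$)
$p = -2$ ($p = -2 - 0 = -2 + 0 = -2$)
$y{\left(C{\left(0,-4 \right)} \right)} p + B{\left(N,-7 \right)} = \left(5 + 2 \cdot 4\right) \left(-2\right) - 7 = \left(5 + 8\right) \left(-2\right) - 7 = 13 \left(-2\right) - 7 = -26 - 7 = -33$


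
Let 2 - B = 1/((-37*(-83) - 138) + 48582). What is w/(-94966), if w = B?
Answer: -103029/4892173490 ≈ -2.1060e-5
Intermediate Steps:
B = 103029/51515 (B = 2 - 1/((-37*(-83) - 138) + 48582) = 2 - 1/((3071 - 138) + 48582) = 2 - 1/(2933 + 48582) = 2 - 1/51515 = 103029/51515 ≈ 2.0000)
w = 103029/51515 ≈ 2.0000
w/(-94966) = (103029/51515)/(-94966) = (103029/51515)*(-1/94966) = -103029/4892173490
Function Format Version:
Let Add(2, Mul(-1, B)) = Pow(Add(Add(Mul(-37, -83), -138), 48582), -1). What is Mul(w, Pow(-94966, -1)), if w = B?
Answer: Rational(-103029, 4892173490) ≈ -2.1060e-5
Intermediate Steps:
B = Rational(103029, 51515) (B = Add(2, Mul(-1, Pow(Add(Add(Mul(-37, -83), -138), 48582), -1))) = Add(2, Mul(-1, Pow(Add(Add(3071, -138), 48582), -1))) = Add(2, Mul(-1, Pow(Add(2933, 48582), -1))) = Add(2, Mul(-1, Pow(51515, -1))) = Add(2, Mul(-1, Rational(1, 51515))) = Add(2, Rational(-1, 51515)) = Rational(103029, 51515) ≈ 2.0000)
w = Rational(103029, 51515) ≈ 2.0000
Mul(w, Pow(-94966, -1)) = Mul(Rational(103029, 51515), Pow(-94966, -1)) = Mul(Rational(103029, 51515), Rational(-1, 94966)) = Rational(-103029, 4892173490)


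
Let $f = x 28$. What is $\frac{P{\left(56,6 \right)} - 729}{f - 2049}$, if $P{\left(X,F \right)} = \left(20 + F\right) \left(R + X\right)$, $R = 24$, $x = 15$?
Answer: $- \frac{1351}{1629} \approx -0.82934$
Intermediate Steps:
$f = 420$ ($f = 15 \cdot 28 = 420$)
$P{\left(X,F \right)} = \left(20 + F\right) \left(24 + X\right)$
$\frac{P{\left(56,6 \right)} - 729}{f - 2049} = \frac{\left(480 + 20 \cdot 56 + 24 \cdot 6 + 6 \cdot 56\right) - 729}{420 - 2049} = \frac{\left(480 + 1120 + 144 + 336\right) - 729}{-1629} = \left(2080 - 729\right) \left(- \frac{1}{1629}\right) = 1351 \left(- \frac{1}{1629}\right) = - \frac{1351}{1629}$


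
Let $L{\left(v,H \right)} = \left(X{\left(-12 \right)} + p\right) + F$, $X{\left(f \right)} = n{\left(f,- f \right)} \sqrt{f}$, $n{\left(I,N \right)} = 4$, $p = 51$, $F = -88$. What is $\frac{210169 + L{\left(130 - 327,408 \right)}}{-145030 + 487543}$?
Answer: $\frac{23348}{38057} + \frac{8 i \sqrt{3}}{342513} \approx 0.6135 + 4.0455 \cdot 10^{-5} i$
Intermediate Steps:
$X{\left(f \right)} = 4 \sqrt{f}$
$L{\left(v,H \right)} = -37 + 8 i \sqrt{3}$ ($L{\left(v,H \right)} = \left(4 \sqrt{-12} + 51\right) - 88 = \left(4 \cdot 2 i \sqrt{3} + 51\right) - 88 = \left(8 i \sqrt{3} + 51\right) - 88 = \left(51 + 8 i \sqrt{3}\right) - 88 = -37 + 8 i \sqrt{3}$)
$\frac{210169 + L{\left(130 - 327,408 \right)}}{-145030 + 487543} = \frac{210169 - \left(37 - 8 i \sqrt{3}\right)}{-145030 + 487543} = \frac{210132 + 8 i \sqrt{3}}{342513} = \left(210132 + 8 i \sqrt{3}\right) \frac{1}{342513} = \frac{23348}{38057} + \frac{8 i \sqrt{3}}{342513}$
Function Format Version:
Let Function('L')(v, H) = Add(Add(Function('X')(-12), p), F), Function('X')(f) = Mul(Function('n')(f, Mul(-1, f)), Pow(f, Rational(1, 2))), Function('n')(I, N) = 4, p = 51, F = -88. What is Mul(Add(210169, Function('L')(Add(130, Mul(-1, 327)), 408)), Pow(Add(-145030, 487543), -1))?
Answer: Add(Rational(23348, 38057), Mul(Rational(8, 342513), I, Pow(3, Rational(1, 2)))) ≈ Add(0.61350, Mul(4.0455e-5, I))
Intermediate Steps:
Function('X')(f) = Mul(4, Pow(f, Rational(1, 2)))
Function('L')(v, H) = Add(-37, Mul(8, I, Pow(3, Rational(1, 2)))) (Function('L')(v, H) = Add(Add(Mul(4, Pow(-12, Rational(1, 2))), 51), -88) = Add(Add(Mul(4, Mul(2, I, Pow(3, Rational(1, 2)))), 51), -88) = Add(Add(Mul(8, I, Pow(3, Rational(1, 2))), 51), -88) = Add(Add(51, Mul(8, I, Pow(3, Rational(1, 2)))), -88) = Add(-37, Mul(8, I, Pow(3, Rational(1, 2)))))
Mul(Add(210169, Function('L')(Add(130, Mul(-1, 327)), 408)), Pow(Add(-145030, 487543), -1)) = Mul(Add(210169, Add(-37, Mul(8, I, Pow(3, Rational(1, 2))))), Pow(Add(-145030, 487543), -1)) = Mul(Add(210132, Mul(8, I, Pow(3, Rational(1, 2)))), Pow(342513, -1)) = Mul(Add(210132, Mul(8, I, Pow(3, Rational(1, 2)))), Rational(1, 342513)) = Add(Rational(23348, 38057), Mul(Rational(8, 342513), I, Pow(3, Rational(1, 2))))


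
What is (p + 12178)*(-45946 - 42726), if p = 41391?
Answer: -4750070368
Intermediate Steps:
(p + 12178)*(-45946 - 42726) = (41391 + 12178)*(-45946 - 42726) = 53569*(-88672) = -4750070368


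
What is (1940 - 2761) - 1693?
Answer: -2514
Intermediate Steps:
(1940 - 2761) - 1693 = -821 - 1693 = -2514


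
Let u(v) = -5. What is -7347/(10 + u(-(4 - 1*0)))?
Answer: -7347/5 ≈ -1469.4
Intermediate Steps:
-7347/(10 + u(-(4 - 1*0))) = -7347/(10 - 5) = -7347/5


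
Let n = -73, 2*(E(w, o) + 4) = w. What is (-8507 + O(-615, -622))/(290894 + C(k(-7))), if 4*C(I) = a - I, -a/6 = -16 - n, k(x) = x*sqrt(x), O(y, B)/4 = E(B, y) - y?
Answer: -33999003352/1353113339099 + 204596*I*sqrt(7)/1353113339099 ≈ -0.025126 + 4.0005e-7*I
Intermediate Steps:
E(w, o) = -4 + w/2
O(y, B) = -16 - 4*y + 2*B (O(y, B) = 4*((-4 + B/2) - y) = 4*(-4 + B/2 - y) = -16 - 4*y + 2*B)
k(x) = x**(3/2)
a = -342 (a = -6*(-16 - 1*(-73)) = -6*(-16 + 73) = -6*57 = -342)
C(I) = -171/2 - I/4 (C(I) = (-342 - I)/4 = -171/2 - I/4)
(-8507 + O(-615, -622))/(290894 + C(k(-7))) = (-8507 + (-16 - 4*(-615) + 2*(-622)))/(290894 + (-171/2 - (-7)*I*sqrt(7)/4)) = (-8507 + (-16 + 2460 - 1244))/(290894 + (-171/2 - (-7)*I*sqrt(7)/4)) = (-8507 + 1200)/(290894 + (-171/2 + 7*I*sqrt(7)/4)) = -7307/(581617/2 + 7*I*sqrt(7)/4)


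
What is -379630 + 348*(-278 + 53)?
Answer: -457930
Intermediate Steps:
-379630 + 348*(-278 + 53) = -379630 + 348*(-225) = -379630 - 78300 = -457930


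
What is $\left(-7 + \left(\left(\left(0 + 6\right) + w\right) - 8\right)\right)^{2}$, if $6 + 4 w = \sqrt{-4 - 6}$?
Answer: $\frac{\left(42 - i \sqrt{10}\right)^{2}}{16} \approx 109.63 - 16.602 i$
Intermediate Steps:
$w = - \frac{3}{2} + \frac{i \sqrt{10}}{4}$ ($w = - \frac{3}{2} + \frac{\sqrt{-4 - 6}}{4} = - \frac{3}{2} + \frac{\sqrt{-10}}{4} = - \frac{3}{2} + \frac{i \sqrt{10}}{4} \approx -1.5 + 0.79057 i$)
$\left(-7 + \left(\left(\left(0 + 6\right) + w\right) - 8\right)\right)^{2} = \left(-7 - \left(\frac{7}{2} - \frac{i \sqrt{10}}{4}\right)\right)^{2} = \left(- \frac{21}{2} + \frac{i \sqrt{10}}{4}\right)^{2}$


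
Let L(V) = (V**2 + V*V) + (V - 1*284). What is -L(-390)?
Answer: -303526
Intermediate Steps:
L(V) = -284 + V + 2*V**2 (L(V) = (V**2 + V**2) + (V - 284) = 2*V**2 + (-284 + V) = -284 + V + 2*V**2)
-L(-390) = -(-284 - 390 + 2*(-390)**2) = -(-284 - 390 + 2*152100) = -(-284 - 390 + 304200) = -1*303526 = -303526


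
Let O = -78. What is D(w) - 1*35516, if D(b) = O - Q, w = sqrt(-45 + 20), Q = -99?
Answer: -35495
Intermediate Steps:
w = 5*I (w = sqrt(-25) = 5*I ≈ 5.0*I)
D(b) = 21 (D(b) = -78 - 1*(-99) = -78 + 99 = 21)
D(w) - 1*35516 = 21 - 1*35516 = 21 - 35516 = -35495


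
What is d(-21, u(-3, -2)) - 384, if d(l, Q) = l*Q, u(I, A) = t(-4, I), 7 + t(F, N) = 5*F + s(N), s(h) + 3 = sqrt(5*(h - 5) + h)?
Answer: 246 - 21*I*sqrt(43) ≈ 246.0 - 137.71*I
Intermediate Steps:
s(h) = -3 + sqrt(-25 + 6*h) (s(h) = -3 + sqrt(5*(h - 5) + h) = -3 + sqrt(5*(-5 + h) + h) = -3 + sqrt((-25 + 5*h) + h) = -3 + sqrt(-25 + 6*h))
t(F, N) = -10 + sqrt(-25 + 6*N) + 5*F (t(F, N) = -7 + (5*F + (-3 + sqrt(-25 + 6*N))) = -7 + (-3 + sqrt(-25 + 6*N) + 5*F) = -10 + sqrt(-25 + 6*N) + 5*F)
u(I, A) = -30 + sqrt(-25 + 6*I) (u(I, A) = -10 + sqrt(-25 + 6*I) + 5*(-4) = -10 + sqrt(-25 + 6*I) - 20 = -30 + sqrt(-25 + 6*I))
d(l, Q) = Q*l
d(-21, u(-3, -2)) - 384 = (-30 + sqrt(-25 + 6*(-3)))*(-21) - 384 = (-30 + sqrt(-25 - 18))*(-21) - 384 = (-30 + sqrt(-43))*(-21) - 384 = (-30 + I*sqrt(43))*(-21) - 384 = (630 - 21*I*sqrt(43)) - 384 = 246 - 21*I*sqrt(43)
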